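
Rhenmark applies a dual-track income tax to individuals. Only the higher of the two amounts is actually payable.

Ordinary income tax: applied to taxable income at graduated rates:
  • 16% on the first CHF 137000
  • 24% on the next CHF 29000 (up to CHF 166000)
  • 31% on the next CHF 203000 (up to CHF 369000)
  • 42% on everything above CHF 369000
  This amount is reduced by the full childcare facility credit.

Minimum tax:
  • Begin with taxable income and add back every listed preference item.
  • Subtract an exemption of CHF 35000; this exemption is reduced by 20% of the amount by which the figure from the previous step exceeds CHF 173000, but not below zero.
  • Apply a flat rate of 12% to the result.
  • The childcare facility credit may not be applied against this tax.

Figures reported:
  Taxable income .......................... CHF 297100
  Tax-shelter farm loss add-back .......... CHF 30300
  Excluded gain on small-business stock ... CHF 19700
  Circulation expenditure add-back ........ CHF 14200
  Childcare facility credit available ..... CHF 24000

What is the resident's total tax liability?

CHF 45521

Minimum tax:
  Adjusted income: CHF 297100 + CHF 30300 + CHF 19700 + CHF 14200 = CHF 361300
  Exemption: 20% × (CHF 361300 − CHF 173000) = CHF 37660 ≥ CHF 35000, so the exemption is fully phased out
  Base: CHF 361300 − CHF 0 = CHF 361300
  CHF 361300 × 12% = CHF 43356

Ordinary income tax:
  CHF 137000 × 16% = CHF 21920
  CHF 29000 × 24% = CHF 6960
  CHF 131100 × 31% = CHF 40641
  → CHF 69521
  Less childcare facility credit CHF 24000 → CHF 45521

CHF 45521 > CHF 43356, so the ordinary income tax governs.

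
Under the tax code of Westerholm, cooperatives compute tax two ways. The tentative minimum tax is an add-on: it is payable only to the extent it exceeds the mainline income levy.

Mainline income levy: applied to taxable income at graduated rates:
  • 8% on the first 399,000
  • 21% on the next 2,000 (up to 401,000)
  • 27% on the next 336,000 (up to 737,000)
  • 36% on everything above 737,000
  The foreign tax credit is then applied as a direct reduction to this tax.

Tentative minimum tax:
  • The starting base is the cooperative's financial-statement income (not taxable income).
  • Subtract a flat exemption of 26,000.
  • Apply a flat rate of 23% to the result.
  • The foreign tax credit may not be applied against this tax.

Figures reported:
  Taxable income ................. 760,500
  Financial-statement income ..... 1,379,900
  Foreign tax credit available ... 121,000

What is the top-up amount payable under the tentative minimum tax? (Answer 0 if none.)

300,877

Tentative minimum tax:
  Base (financial-statement income): 1,379,900
  Less exemption 26,000 → base 1,353,900
  1,353,900 × 23% = 311,397

Mainline income levy:
  399,000 × 8% = 31,920
  2,000 × 21% = 420
  336,000 × 27% = 90,720
  23,500 × 36% = 8,460
  → 131,520
  Less foreign tax credit 121,000 → 10,520

Excess of tentative minimum tax over mainline income levy: 311,397 − 10,520 = 300,877.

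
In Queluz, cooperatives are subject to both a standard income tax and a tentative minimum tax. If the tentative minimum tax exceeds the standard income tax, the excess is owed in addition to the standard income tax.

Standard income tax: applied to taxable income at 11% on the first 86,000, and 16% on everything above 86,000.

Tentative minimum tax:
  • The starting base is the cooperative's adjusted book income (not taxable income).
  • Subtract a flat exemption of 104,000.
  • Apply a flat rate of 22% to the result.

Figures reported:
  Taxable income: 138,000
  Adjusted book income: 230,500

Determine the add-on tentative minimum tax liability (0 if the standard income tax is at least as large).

Standard income tax:
  86,000 × 11% = 9,460
  52,000 × 16% = 8,320
  → 17,780

Tentative minimum tax:
  Base (adjusted book income): 230,500
  Less exemption 104,000 → base 126,500
  126,500 × 22% = 27,830

Excess of tentative minimum tax over standard income tax: 27,830 − 17,780 = 10,050.

10,050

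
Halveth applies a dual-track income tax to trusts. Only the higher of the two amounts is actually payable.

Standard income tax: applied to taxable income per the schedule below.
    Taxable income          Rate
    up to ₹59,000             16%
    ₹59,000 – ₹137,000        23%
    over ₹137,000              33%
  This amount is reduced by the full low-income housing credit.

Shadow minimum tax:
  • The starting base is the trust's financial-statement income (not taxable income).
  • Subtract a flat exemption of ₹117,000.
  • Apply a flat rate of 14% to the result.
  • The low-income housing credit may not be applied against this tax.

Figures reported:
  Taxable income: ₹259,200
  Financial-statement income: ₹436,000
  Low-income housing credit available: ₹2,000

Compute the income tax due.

₹65,706

Standard income tax:
  ₹59,000 × 16% = ₹9,440
  ₹78,000 × 23% = ₹17,940
  ₹122,200 × 33% = ₹40,326
  → ₹67,706
  Less low-income housing credit ₹2,000 → ₹65,706

Shadow minimum tax:
  Base (financial-statement income): ₹436,000
  Less exemption ₹117,000 → base ₹319,000
  ₹319,000 × 14% = ₹44,660

₹65,706 > ₹44,660, so the standard income tax governs.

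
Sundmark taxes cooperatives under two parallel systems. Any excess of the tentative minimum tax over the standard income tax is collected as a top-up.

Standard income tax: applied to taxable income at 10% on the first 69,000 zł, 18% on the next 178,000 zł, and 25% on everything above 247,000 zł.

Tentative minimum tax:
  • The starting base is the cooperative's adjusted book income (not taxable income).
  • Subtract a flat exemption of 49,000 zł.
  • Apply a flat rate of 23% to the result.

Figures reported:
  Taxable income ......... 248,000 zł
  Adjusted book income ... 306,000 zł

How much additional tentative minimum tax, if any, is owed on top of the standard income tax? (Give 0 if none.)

19,920 zł

Tentative minimum tax:
  Base (adjusted book income): 306,000 zł
  Less exemption 49,000 zł → base 257,000 zł
  257,000 zł × 23% = 59,110 zł

Standard income tax:
  69,000 zł × 10% = 6,900 zł
  178,000 zł × 18% = 32,040 zł
  1,000 zł × 25% = 250 zł
  → 39,190 zł

Excess of tentative minimum tax over standard income tax: 59,110 zł − 39,190 zł = 19,920 zł.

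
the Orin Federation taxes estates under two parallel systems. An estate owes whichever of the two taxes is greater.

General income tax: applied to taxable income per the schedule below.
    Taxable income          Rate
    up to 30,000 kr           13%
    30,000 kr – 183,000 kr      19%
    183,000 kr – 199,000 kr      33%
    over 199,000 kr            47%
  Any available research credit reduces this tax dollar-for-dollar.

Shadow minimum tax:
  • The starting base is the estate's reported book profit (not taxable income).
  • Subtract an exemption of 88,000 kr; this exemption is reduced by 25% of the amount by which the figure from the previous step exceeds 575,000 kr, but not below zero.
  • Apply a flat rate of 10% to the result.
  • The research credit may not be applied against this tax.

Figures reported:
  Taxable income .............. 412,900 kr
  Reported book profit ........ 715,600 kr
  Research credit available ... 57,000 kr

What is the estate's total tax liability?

General income tax:
  30,000 kr × 13% = 3,900 kr
  153,000 kr × 19% = 29,070 kr
  16,000 kr × 33% = 5,280 kr
  213,900 kr × 47% = 100,533 kr
  → 138,783 kr
  Less research credit 57,000 kr → 81,783 kr

Shadow minimum tax:
  Base (reported book profit): 715,600 kr
  Exemption: 88,000 kr − 25% × (715,600 kr − 575,000 kr) = 88,000 kr − 35,150 kr = 52,850 kr
  Base: 715,600 kr − 52,850 kr = 662,750 kr
  662,750 kr × 10% = 66,275 kr

81,783 kr > 66,275 kr, so the general income tax governs.

81,783 kr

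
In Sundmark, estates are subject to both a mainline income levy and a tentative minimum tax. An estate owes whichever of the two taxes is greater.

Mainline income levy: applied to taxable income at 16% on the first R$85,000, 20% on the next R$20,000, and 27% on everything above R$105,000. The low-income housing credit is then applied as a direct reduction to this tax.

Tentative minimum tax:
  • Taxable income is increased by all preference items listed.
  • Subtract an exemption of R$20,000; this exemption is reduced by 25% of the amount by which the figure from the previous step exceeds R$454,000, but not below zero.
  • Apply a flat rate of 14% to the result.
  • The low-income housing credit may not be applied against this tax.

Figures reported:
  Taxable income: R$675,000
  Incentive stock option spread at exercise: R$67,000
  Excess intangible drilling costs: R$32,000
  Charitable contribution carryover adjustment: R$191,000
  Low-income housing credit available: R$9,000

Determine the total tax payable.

R$162,500

Mainline income levy:
  R$85,000 × 16% = R$13,600
  R$20,000 × 20% = R$4,000
  R$570,000 × 27% = R$153,900
  → R$171,500
  Less low-income housing credit R$9,000 → R$162,500

Tentative minimum tax:
  Adjusted income: R$675,000 + R$67,000 + R$32,000 + R$191,000 = R$965,000
  Exemption: 25% × (R$965,000 − R$454,000) = R$127,750 ≥ R$20,000, so the exemption is fully phased out
  Base: R$965,000 − R$0 = R$965,000
  R$965,000 × 14% = R$135,100

R$162,500 > R$135,100, so the mainline income levy governs.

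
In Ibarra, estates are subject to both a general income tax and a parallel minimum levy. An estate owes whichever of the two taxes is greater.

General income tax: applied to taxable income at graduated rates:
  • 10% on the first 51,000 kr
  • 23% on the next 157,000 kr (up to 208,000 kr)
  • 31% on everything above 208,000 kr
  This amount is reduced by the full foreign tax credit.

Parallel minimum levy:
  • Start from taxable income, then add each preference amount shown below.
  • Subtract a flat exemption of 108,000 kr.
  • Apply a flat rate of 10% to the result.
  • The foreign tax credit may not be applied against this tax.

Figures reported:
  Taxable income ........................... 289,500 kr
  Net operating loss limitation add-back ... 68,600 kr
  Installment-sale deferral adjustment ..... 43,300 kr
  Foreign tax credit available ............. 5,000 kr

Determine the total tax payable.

61,475 kr

Parallel minimum levy:
  Adjusted income: 289,500 kr + 68,600 kr + 43,300 kr = 401,400 kr
  Less exemption 108,000 kr → base 293,400 kr
  293,400 kr × 10% = 29,340 kr

General income tax:
  51,000 kr × 10% = 5,100 kr
  157,000 kr × 23% = 36,110 kr
  81,500 kr × 31% = 25,265 kr
  → 66,475 kr
  Less foreign tax credit 5,000 kr → 61,475 kr

61,475 kr > 29,340 kr, so the general income tax governs.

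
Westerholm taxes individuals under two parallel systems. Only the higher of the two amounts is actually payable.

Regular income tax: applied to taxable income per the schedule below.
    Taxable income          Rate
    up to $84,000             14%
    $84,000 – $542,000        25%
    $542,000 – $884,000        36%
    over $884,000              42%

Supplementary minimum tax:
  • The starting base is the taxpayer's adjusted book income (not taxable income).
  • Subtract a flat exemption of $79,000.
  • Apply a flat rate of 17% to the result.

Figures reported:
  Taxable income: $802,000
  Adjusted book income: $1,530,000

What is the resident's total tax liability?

$246,670

Supplementary minimum tax:
  Base (adjusted book income): $1,530,000
  Less exemption $79,000 → base $1,451,000
  $1,451,000 × 17% = $246,670

Regular income tax:
  $84,000 × 14% = $11,760
  $458,000 × 25% = $114,500
  $260,000 × 36% = $93,600
  → $219,860

$246,670 > $219,860, so the supplementary minimum tax is the binding amount.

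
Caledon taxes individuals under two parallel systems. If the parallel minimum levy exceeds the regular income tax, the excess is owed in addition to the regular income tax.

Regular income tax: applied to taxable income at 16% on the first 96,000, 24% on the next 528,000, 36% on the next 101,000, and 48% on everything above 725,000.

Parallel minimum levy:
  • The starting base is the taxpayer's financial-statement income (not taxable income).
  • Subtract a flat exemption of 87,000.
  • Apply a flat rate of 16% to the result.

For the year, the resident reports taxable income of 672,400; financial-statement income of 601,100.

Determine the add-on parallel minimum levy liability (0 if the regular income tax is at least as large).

Parallel minimum levy:
  Base (financial-statement income): 601,100
  Less exemption 87,000 → base 514,100
  514,100 × 16% = 82,256

Regular income tax:
  96,000 × 16% = 15,360
  528,000 × 24% = 126,720
  48,400 × 36% = 17,424
  → 159,504

82,256 ≤ 159,504, so no add-on is due.

0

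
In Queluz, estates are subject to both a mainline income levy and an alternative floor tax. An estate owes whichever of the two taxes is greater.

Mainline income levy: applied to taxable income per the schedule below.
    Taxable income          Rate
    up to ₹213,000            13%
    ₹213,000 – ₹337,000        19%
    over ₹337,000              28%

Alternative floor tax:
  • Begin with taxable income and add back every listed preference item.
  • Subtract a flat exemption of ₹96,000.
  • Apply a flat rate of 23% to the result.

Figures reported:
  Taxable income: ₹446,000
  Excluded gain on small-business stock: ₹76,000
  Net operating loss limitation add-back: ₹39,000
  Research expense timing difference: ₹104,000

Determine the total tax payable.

₹130,870

Alternative floor tax:
  Adjusted income: ₹446,000 + ₹76,000 + ₹39,000 + ₹104,000 = ₹665,000
  Less exemption ₹96,000 → base ₹569,000
  ₹569,000 × 23% = ₹130,870

Mainline income levy:
  ₹213,000 × 13% = ₹27,690
  ₹124,000 × 19% = ₹23,560
  ₹109,000 × 28% = ₹30,520
  → ₹81,770

₹130,870 > ₹81,770, so the alternative floor tax is the binding amount.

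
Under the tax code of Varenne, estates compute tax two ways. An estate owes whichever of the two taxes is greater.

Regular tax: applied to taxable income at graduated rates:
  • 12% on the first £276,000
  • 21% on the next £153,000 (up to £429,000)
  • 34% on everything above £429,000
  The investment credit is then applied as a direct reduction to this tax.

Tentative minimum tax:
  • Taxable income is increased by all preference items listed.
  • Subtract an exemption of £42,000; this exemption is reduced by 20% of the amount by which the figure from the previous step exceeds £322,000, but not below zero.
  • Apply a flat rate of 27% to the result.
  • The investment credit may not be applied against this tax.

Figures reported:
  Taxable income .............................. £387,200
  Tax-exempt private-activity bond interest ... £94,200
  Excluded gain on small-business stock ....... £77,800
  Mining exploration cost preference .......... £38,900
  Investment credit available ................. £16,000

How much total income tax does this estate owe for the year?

Tentative minimum tax:
  Adjusted income: £387,200 + £94,200 + £77,800 + £38,900 = £598,100
  Exemption: 20% × (£598,100 − £322,000) = £55,220 ≥ £42,000, so the exemption is fully phased out
  Base: £598,100 − £0 = £598,100
  £598,100 × 27% = £161,487

Regular tax:
  £276,000 × 12% = £33,120
  £111,200 × 21% = £23,352
  → £56,472
  Less investment credit £16,000 → £40,472

£161,487 > £40,472, so the tentative minimum tax is the binding amount.

£161,487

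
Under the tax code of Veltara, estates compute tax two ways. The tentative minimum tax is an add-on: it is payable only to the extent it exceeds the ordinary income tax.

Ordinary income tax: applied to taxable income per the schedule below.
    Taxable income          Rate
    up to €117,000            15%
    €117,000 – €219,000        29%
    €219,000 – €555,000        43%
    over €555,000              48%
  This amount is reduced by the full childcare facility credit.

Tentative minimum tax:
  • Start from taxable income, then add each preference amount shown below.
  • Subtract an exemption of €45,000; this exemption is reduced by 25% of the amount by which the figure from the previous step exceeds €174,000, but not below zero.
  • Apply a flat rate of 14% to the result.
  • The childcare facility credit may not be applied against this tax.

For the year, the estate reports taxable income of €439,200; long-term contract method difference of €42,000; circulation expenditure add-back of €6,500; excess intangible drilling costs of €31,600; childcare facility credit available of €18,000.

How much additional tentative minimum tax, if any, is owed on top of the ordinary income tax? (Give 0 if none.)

€0

Tentative minimum tax:
  Adjusted income: €439,200 + €42,000 + €6,500 + €31,600 = €519,300
  Exemption: 25% × (€519,300 − €174,000) = €86,325 ≥ €45,000, so the exemption is fully phased out
  Base: €519,300 − €0 = €519,300
  €519,300 × 14% = €72,702

Ordinary income tax:
  €117,000 × 15% = €17,550
  €102,000 × 29% = €29,580
  €220,200 × 43% = €94,686
  → €141,816
  Less childcare facility credit €18,000 → €123,816

€72,702 ≤ €123,816, so no add-on is due.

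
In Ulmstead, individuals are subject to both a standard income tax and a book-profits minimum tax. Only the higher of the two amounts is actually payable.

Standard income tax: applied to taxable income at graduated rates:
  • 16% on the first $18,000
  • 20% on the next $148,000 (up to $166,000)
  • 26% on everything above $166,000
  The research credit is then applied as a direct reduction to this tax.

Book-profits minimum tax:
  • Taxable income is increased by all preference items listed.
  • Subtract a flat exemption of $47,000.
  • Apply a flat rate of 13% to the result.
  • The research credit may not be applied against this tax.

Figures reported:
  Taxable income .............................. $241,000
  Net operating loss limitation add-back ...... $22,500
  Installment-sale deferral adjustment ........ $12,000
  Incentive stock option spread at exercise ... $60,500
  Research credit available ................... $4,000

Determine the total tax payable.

$47,980

Standard income tax:
  $18,000 × 16% = $2,880
  $148,000 × 20% = $29,600
  $75,000 × 26% = $19,500
  → $51,980
  Less research credit $4,000 → $47,980

Book-profits minimum tax:
  Adjusted income: $241,000 + $22,500 + $12,000 + $60,500 = $336,000
  Less exemption $47,000 → base $289,000
  $289,000 × 13% = $37,570

$47,980 > $37,570, so the standard income tax governs.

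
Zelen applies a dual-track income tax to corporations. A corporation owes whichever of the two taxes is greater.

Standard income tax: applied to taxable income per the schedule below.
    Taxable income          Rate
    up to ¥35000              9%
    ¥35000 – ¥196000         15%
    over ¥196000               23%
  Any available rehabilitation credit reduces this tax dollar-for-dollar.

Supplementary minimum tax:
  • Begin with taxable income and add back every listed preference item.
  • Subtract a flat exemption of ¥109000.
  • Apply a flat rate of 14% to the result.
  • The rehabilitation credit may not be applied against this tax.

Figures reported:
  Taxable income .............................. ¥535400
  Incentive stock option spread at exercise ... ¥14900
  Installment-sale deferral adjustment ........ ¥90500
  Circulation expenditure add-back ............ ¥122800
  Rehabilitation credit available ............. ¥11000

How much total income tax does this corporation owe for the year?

¥94362

Standard income tax:
  ¥35000 × 9% = ¥3150
  ¥161000 × 15% = ¥24150
  ¥339400 × 23% = ¥78062
  → ¥105362
  Less rehabilitation credit ¥11000 → ¥94362

Supplementary minimum tax:
  Adjusted income: ¥535400 + ¥14900 + ¥90500 + ¥122800 = ¥763600
  Less exemption ¥109000 → base ¥654600
  ¥654600 × 14% = ¥91644

¥94362 > ¥91644, so the standard income tax governs.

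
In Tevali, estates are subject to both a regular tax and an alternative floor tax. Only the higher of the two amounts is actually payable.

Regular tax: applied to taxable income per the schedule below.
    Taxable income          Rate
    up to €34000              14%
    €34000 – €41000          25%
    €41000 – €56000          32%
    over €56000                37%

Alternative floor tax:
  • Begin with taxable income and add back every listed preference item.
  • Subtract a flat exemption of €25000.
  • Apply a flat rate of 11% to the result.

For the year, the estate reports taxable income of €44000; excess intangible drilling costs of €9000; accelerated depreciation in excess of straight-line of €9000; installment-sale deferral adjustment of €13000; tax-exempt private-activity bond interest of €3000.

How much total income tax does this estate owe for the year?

€7470

Alternative floor tax:
  Adjusted income: €44000 + €9000 + €9000 + €13000 + €3000 = €78000
  Less exemption €25000 → base €53000
  €53000 × 11% = €5830

Regular tax:
  €34000 × 14% = €4760
  €7000 × 25% = €1750
  €3000 × 32% = €960
  → €7470

€7470 > €5830, so the regular tax governs.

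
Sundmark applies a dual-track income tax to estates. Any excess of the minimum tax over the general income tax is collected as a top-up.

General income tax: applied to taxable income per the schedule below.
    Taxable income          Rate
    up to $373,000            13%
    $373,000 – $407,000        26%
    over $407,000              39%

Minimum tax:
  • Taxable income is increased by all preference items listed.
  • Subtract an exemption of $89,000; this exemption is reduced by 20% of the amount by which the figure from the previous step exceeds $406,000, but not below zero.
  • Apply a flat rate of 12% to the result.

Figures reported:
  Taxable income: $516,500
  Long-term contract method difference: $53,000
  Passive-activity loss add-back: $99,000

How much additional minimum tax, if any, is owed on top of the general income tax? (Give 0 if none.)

$0

General income tax:
  $373,000 × 13% = $48,490
  $34,000 × 26% = $8,840
  $109,500 × 39% = $42,705
  → $100,035

Minimum tax:
  Adjusted income: $516,500 + $53,000 + $99,000 = $668,500
  Exemption: $89,000 − 20% × ($668,500 − $406,000) = $89,000 − $52,500 = $36,500
  Base: $668,500 − $36,500 = $632,000
  $632,000 × 12% = $75,840

$75,840 ≤ $100,035, so no add-on is due.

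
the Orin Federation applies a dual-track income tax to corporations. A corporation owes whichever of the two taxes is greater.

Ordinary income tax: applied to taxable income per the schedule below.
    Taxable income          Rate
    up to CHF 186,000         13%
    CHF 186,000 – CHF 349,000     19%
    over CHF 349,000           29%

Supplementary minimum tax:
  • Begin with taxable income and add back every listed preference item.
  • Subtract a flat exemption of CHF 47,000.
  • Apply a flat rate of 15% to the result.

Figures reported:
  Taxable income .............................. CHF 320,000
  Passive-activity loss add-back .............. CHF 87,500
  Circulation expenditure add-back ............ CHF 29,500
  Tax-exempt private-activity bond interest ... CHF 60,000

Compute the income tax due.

Supplementary minimum tax:
  Adjusted income: CHF 320,000 + CHF 87,500 + CHF 29,500 + CHF 60,000 = CHF 497,000
  Less exemption CHF 47,000 → base CHF 450,000
  CHF 450,000 × 15% = CHF 67,500

Ordinary income tax:
  CHF 186,000 × 13% = CHF 24,180
  CHF 134,000 × 19% = CHF 25,460
  → CHF 49,640

CHF 67,500 > CHF 49,640, so the supplementary minimum tax is the binding amount.

CHF 67,500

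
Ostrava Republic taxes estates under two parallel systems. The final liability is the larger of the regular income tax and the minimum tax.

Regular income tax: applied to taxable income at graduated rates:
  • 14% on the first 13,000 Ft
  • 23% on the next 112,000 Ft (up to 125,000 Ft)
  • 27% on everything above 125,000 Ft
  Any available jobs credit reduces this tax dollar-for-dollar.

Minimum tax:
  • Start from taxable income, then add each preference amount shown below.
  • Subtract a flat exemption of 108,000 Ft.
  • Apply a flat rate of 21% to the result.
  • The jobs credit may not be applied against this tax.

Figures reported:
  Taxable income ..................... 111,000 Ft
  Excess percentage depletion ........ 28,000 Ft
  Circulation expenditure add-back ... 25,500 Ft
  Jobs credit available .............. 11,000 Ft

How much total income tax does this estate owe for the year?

Regular income tax:
  13,000 Ft × 14% = 1,820 Ft
  98,000 Ft × 23% = 22,540 Ft
  → 24,360 Ft
  Less jobs credit 11,000 Ft → 13,360 Ft

Minimum tax:
  Adjusted income: 111,000 Ft + 28,000 Ft + 25,500 Ft = 164,500 Ft
  Less exemption 108,000 Ft → base 56,500 Ft
  56,500 Ft × 21% = 11,865 Ft

13,360 Ft > 11,865 Ft, so the regular income tax governs.

13,360 Ft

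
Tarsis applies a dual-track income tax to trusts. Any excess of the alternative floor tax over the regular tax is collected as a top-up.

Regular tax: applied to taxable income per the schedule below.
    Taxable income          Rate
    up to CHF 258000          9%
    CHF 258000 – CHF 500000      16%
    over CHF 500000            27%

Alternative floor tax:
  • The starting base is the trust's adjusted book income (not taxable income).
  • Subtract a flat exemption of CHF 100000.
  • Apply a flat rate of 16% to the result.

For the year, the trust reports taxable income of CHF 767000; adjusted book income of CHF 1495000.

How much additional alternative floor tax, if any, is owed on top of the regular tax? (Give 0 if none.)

CHF 89170

Regular tax:
  CHF 258000 × 9% = CHF 23220
  CHF 242000 × 16% = CHF 38720
  CHF 267000 × 27% = CHF 72090
  → CHF 134030

Alternative floor tax:
  Base (adjusted book income): CHF 1495000
  Less exemption CHF 100000 → base CHF 1395000
  CHF 1395000 × 16% = CHF 223200

Excess of alternative floor tax over regular tax: CHF 223200 − CHF 134030 = CHF 89170.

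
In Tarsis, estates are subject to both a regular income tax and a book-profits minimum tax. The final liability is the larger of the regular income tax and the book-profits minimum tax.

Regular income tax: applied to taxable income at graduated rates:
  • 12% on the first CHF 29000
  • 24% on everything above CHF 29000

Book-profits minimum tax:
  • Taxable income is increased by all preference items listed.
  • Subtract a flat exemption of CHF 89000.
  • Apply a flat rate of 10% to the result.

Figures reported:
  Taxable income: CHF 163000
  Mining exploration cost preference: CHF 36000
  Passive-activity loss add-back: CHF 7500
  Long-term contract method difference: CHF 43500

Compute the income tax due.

Regular income tax:
  CHF 29000 × 12% = CHF 3480
  CHF 134000 × 24% = CHF 32160
  → CHF 35640

Book-profits minimum tax:
  Adjusted income: CHF 163000 + CHF 36000 + CHF 7500 + CHF 43500 = CHF 250000
  Less exemption CHF 89000 → base CHF 161000
  CHF 161000 × 10% = CHF 16100

CHF 35640 > CHF 16100, so the regular income tax governs.

CHF 35640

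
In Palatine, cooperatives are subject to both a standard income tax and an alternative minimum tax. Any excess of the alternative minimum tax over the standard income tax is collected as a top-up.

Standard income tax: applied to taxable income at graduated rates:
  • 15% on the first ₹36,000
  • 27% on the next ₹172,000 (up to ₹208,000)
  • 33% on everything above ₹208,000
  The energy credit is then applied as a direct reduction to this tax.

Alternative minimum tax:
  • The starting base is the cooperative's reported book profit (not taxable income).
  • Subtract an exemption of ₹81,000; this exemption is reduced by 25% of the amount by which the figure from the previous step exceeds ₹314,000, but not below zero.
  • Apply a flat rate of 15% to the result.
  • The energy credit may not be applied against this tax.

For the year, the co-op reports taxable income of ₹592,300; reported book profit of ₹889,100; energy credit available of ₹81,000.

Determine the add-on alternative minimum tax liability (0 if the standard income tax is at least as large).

Standard income tax:
  ₹36,000 × 15% = ₹5,400
  ₹172,000 × 27% = ₹46,440
  ₹384,300 × 33% = ₹126,819
  → ₹178,659
  Less energy credit ₹81,000 → ₹97,659

Alternative minimum tax:
  Base (reported book profit): ₹889,100
  Exemption: 25% × (₹889,100 − ₹314,000) = ₹143,775 ≥ ₹81,000, so the exemption is fully phased out
  Base: ₹889,100 − ₹0 = ₹889,100
  ₹889,100 × 15% = ₹133,365

Excess of alternative minimum tax over standard income tax: ₹133,365 − ₹97,659 = ₹35,706.

₹35,706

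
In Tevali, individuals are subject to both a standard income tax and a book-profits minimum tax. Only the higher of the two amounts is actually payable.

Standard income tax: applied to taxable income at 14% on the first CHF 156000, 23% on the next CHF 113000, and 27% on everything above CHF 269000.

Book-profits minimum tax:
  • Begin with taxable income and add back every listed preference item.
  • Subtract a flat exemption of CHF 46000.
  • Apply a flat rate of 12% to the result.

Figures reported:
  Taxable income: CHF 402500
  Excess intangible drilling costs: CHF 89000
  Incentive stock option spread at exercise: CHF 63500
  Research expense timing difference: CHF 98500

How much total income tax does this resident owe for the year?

CHF 83875

Book-profits minimum tax:
  Adjusted income: CHF 402500 + CHF 89000 + CHF 63500 + CHF 98500 = CHF 653500
  Less exemption CHF 46000 → base CHF 607500
  CHF 607500 × 12% = CHF 72900

Standard income tax:
  CHF 156000 × 14% = CHF 21840
  CHF 113000 × 23% = CHF 25990
  CHF 133500 × 27% = CHF 36045
  → CHF 83875

CHF 83875 > CHF 72900, so the standard income tax governs.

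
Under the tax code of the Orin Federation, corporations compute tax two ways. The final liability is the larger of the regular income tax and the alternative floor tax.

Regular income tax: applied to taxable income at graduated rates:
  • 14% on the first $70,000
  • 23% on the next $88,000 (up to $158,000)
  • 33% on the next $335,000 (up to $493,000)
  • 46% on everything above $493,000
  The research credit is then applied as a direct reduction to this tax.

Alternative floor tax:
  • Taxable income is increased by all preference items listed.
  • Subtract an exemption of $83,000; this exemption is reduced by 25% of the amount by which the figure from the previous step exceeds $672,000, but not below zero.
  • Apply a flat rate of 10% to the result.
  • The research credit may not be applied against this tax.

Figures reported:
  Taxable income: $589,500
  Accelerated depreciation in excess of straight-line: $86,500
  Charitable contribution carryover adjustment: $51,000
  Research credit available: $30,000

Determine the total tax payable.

Regular income tax:
  $70,000 × 14% = $9,800
  $88,000 × 23% = $20,240
  $335,000 × 33% = $110,550
  $96,500 × 46% = $44,390
  → $184,980
  Less research credit $30,000 → $154,980

Alternative floor tax:
  Adjusted income: $589,500 + $86,500 + $51,000 = $727,000
  Exemption: $83,000 − 25% × ($727,000 − $672,000) = $83,000 − $13,750 = $69,250
  Base: $727,000 − $69,250 = $657,750
  $657,750 × 10% = $65,775

$154,980 > $65,775, so the regular income tax governs.

$154,980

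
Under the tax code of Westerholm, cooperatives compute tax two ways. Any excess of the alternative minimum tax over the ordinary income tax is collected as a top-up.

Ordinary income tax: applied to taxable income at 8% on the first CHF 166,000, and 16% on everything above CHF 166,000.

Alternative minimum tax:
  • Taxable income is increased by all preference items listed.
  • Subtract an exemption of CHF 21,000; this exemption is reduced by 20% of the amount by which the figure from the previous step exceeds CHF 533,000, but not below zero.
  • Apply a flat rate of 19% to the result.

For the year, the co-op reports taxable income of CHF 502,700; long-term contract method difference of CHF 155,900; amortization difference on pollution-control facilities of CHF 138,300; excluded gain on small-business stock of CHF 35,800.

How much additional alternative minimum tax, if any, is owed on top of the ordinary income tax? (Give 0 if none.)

Ordinary income tax:
  CHF 166,000 × 8% = CHF 13,280
  CHF 336,700 × 16% = CHF 53,872
  → CHF 67,152

Alternative minimum tax:
  Adjusted income: CHF 502,700 + CHF 155,900 + CHF 138,300 + CHF 35,800 = CHF 832,700
  Exemption: 20% × (CHF 832,700 − CHF 533,000) = CHF 59,940 ≥ CHF 21,000, so the exemption is fully phased out
  Base: CHF 832,700 − CHF 0 = CHF 832,700
  CHF 832,700 × 19% = CHF 158,213

Excess of alternative minimum tax over ordinary income tax: CHF 158,213 − CHF 67,152 = CHF 91,061.

CHF 91,061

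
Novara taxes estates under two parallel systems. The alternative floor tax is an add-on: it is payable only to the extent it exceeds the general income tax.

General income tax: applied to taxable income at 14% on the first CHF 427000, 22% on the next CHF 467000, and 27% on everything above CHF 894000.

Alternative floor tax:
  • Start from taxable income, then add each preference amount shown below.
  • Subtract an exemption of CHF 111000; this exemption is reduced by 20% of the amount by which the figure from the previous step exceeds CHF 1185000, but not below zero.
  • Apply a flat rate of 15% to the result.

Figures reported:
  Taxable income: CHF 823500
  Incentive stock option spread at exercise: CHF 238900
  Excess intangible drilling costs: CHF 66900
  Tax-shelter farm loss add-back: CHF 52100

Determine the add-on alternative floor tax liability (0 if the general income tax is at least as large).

CHF 13550

Alternative floor tax:
  Adjusted income: CHF 823500 + CHF 238900 + CHF 66900 + CHF 52100 = CHF 1181400
  Exemption: CHF 1181400 ≤ CHF 1185000, so full CHF 111000 applies
  Base: CHF 1181400 − CHF 111000 = CHF 1070400
  CHF 1070400 × 15% = CHF 160560

General income tax:
  CHF 427000 × 14% = CHF 59780
  CHF 396500 × 22% = CHF 87230
  → CHF 147010

Excess of alternative floor tax over general income tax: CHF 160560 − CHF 147010 = CHF 13550.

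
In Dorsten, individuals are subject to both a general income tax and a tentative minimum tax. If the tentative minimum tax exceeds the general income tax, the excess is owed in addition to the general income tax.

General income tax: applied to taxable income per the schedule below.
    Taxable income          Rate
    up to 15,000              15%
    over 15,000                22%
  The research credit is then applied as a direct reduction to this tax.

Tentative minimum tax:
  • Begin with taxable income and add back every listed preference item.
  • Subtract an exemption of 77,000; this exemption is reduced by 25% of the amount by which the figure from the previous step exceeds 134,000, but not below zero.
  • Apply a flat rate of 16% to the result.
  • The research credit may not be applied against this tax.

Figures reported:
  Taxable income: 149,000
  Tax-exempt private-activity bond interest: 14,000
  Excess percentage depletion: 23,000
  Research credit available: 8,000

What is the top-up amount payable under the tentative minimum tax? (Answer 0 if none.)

0

General income tax:
  15,000 × 15% = 2,250
  134,000 × 22% = 29,480
  → 31,730
  Less research credit 8,000 → 23,730

Tentative minimum tax:
  Adjusted income: 149,000 + 14,000 + 23,000 = 186,000
  Exemption: 77,000 − 25% × (186,000 − 134,000) = 77,000 − 13,000 = 64,000
  Base: 186,000 − 64,000 = 122,000
  122,000 × 16% = 19,520

19,520 ≤ 23,730, so no add-on is due.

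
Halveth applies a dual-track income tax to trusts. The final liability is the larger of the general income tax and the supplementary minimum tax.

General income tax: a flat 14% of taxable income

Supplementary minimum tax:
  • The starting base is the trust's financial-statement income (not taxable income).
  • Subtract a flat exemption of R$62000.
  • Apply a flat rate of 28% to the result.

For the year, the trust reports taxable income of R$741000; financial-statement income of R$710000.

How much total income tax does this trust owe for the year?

Supplementary minimum tax:
  Base (financial-statement income): R$710000
  Less exemption R$62000 → base R$648000
  R$648000 × 28% = R$181440

General income tax:
  R$741000 × 14% = R$103740

R$181440 > R$103740, so the supplementary minimum tax is the binding amount.

R$181440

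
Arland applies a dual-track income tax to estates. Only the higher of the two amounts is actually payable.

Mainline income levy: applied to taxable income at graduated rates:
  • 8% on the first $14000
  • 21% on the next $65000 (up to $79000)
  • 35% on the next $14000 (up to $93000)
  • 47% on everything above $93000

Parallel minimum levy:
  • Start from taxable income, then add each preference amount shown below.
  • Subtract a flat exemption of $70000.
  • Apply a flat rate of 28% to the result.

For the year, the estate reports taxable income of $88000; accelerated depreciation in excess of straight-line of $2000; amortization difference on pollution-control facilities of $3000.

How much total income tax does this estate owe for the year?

$17920

Parallel minimum levy:
  Adjusted income: $88000 + $2000 + $3000 = $93000
  Less exemption $70000 → base $23000
  $23000 × 28% = $6440

Mainline income levy:
  $14000 × 8% = $1120
  $65000 × 21% = $13650
  $9000 × 35% = $3150
  → $17920

$17920 > $6440, so the mainline income levy governs.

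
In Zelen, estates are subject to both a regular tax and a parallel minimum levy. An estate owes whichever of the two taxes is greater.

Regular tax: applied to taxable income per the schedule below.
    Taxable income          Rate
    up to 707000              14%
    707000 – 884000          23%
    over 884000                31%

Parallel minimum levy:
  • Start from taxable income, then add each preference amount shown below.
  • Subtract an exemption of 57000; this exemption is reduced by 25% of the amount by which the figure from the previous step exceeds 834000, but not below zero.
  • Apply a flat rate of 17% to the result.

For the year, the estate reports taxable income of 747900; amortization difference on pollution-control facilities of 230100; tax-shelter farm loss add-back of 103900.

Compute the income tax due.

183923

Parallel minimum levy:
  Adjusted income: 747900 + 230100 + 103900 = 1081900
  Exemption: 25% × (1081900 − 834000) = 61975 ≥ 57000, so the exemption is fully phased out
  Base: 1081900 − 0 = 1081900
  1081900 × 17% = 183923

Regular tax:
  707000 × 14% = 98980
  40900 × 23% = 9407
  → 108387

183923 > 108387, so the parallel minimum levy is the binding amount.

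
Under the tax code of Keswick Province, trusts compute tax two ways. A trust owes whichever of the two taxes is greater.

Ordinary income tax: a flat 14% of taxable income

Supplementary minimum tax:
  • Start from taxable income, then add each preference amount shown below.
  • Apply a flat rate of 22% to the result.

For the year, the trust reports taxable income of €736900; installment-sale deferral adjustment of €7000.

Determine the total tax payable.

Supplementary minimum tax:
  Adjusted income: €736900 + €7000 = €743900
  €743900 × 22% = €163658

Ordinary income tax:
  €736900 × 14% = €103166

€163658 > €103166, so the supplementary minimum tax is the binding amount.

€163658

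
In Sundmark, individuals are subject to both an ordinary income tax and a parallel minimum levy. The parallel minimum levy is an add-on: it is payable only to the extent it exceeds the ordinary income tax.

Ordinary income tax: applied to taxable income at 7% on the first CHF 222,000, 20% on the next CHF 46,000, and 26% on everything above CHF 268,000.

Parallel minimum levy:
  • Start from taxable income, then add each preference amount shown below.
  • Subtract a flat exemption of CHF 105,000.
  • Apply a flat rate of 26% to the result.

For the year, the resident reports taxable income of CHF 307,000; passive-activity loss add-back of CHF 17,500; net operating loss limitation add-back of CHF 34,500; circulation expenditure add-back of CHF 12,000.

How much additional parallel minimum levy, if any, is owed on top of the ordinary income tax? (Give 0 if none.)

Ordinary income tax:
  CHF 222,000 × 7% = CHF 15,540
  CHF 46,000 × 20% = CHF 9,200
  CHF 39,000 × 26% = CHF 10,140
  → CHF 34,880

Parallel minimum levy:
  Adjusted income: CHF 307,000 + CHF 17,500 + CHF 34,500 + CHF 12,000 = CHF 371,000
  Less exemption CHF 105,000 → base CHF 266,000
  CHF 266,000 × 26% = CHF 69,160

Excess of parallel minimum levy over ordinary income tax: CHF 69,160 − CHF 34,880 = CHF 34,280.

CHF 34,280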